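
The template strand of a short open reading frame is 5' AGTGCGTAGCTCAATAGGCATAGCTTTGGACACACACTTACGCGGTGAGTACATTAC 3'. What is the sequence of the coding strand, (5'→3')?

5'-GTAATGTACTCACCGCGTAAGTGTGTGTCCAAAGCTATGCCTATTGAGCTACGCACT-3'

The coding strand is complementary and antiparallel to the template: take the complement (A↔T, G↔C) and reverse.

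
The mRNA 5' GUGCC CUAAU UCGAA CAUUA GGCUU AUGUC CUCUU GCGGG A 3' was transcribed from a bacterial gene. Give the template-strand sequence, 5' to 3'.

Replace U with T to get the coding DNA strand: GTGCCCTAATTCGAACATTAGGCTTATGTCCTCTTGCGGGA. The template strand is its reverse complement (complement CACGGGATTAAGCTTGTAATCCGAATACAGGAGAACGCCCT, then reverse).

5'-TCCCGCAAGAGGACATAAGCCTAATGTTCGAATTAGGGCAC-3'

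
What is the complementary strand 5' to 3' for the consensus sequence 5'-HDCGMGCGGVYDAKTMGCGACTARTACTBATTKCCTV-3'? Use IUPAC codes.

5'-BAGGMAATVAGTAYTAGTCGCKAMTHRBCCGCKCGHD-3'

Standard pairs A↔T, G↔C; ambiguity codes pair R↔Y, M↔K, B↔V, D↔H. Complement (DHGCKCGCCBRHTMAKCGCTGATYATGAVTAAMGGAB), then reverse for 5'→3'.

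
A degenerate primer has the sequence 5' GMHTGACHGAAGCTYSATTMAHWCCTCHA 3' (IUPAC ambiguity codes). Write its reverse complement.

5'-TDGAGGWDTKAATSRAGCTTCDGTCADKC-3'

Standard pairs A↔T, G↔C; ambiguity codes pair Y↔R, M↔K, W↔W, S↔S, H↔D. Complement (CKDACTGDCTTCGARSTAAKTDWGGAGDT), then reverse for 5'→3'.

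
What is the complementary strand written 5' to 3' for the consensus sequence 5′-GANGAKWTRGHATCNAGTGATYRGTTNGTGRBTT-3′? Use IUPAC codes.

Standard pairs A↔T, G↔C; ambiguity codes pair R↔Y, K↔M, W↔W, B↔V, H↔D, N↔N. Complement (CTNCTMWAYCDTAGNTCACTARYCAANCACYVAA), then reverse for 5'→3'.

5'-AAVYCACNAACYRATCACTNGATDCYAWMTCNTC-3'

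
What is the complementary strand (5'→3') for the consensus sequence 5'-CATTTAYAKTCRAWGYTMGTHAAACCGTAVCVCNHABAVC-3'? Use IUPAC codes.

5'-GBTVTDNGBGBTACGGTTTDACKARCWTYGAMTRTAAATG-3'

Standard pairs A↔T, G↔C; ambiguity codes pair R↔Y, M↔K, W↔W, B↔V, H↔D, N↔N. Complement (GTAAATRTMAGYTWCRAKCADTTTGGCATBGBGNDTVTBG), then reverse for 5'→3'.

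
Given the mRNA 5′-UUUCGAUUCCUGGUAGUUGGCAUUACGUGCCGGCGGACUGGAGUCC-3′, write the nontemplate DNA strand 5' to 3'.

5'-TTTCGATTCCTGGTAGTTGGCATTACGTGCCGGCGGACTGGAGTCC-3'

The coding DNA strand has the same 5'→3' sequence as the mRNA with U replaced by T.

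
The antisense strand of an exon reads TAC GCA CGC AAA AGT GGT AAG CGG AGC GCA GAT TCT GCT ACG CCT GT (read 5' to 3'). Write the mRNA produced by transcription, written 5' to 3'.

RNA polymerase reads the template 3'→5' and synthesizes mRNA 5'→3' by base-pairing (A→U, T→A, G↔C). The complement of the template is ATGCGTGCGTTTTCACCATTCGCCTCGCGTCTAAGACGATGCGGACA; antiparallel, so 5'→3' the coding strand is ACAGGCGTAGCAGAATCTGCGCTCCGCTTACCACTTTTGCGTGCGTA. Replace T with U for the mRNA.

5'-ACAGGCGUAGCAGAAUCUGCGCUCCGCUUACCACUUUUGCGUGCGUA-3'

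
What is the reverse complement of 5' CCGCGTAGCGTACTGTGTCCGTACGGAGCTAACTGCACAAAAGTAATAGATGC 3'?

Complement each base (A↔T, G↔C): GGCGCATCGCATGACACAGGCATGCCTCGATTGACGTGTTTTCATTATCTACG. Then reverse.

5′-GCATCTATTACTTTTGTGCAGTTAGCTCCGTACGGACACAGTACGCTACGCGG-3′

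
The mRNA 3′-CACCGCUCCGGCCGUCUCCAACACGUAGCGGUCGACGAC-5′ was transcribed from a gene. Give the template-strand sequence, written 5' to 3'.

Written 5'→3' the mRNA is CAGCAGCUGGCGAUGCACAACCUCUGCCGGCCUCGCCAC, so the coding DNA strand is CAGCAGCTGGCGATGCACAACCTCTGCCGGCCTCGCCAC. The template is its reverse complement.

5′-GTGGCGAGGCCGGCAGAGGTTGTGCATCGCCAGCTGCTG-3′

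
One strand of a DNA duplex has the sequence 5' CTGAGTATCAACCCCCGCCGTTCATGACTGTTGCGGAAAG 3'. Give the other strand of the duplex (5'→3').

Pairing A↔T and G↔C gives GACTCATAGTTGGGGGCGGCAAGTACTGACAACGCCTTTC, running 3'→5'. Reverse for the 5'→3' convention.

5′-CTTTCCGCAACAGTCATGAACGGCGGGGGTTGATACTCAG-3′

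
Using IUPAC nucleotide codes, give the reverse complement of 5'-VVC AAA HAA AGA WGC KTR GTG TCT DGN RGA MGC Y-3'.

Standard pairs A↔T, G↔C; ambiguity codes pair R↔Y, M↔K, W↔W, D↔H, V↔B, N↔N. Complement (BBGTTTDTTTCTWCGMAYCACAGAHCNYCTKCGR), then reverse for 5'→3'.

5'-RGCKTCYNCHAGACACYAMGCWTCTTTDTTTGBB-3'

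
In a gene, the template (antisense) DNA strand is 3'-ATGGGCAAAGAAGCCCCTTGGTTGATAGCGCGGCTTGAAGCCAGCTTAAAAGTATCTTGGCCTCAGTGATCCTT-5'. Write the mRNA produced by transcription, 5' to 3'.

5'-UACCCGUUUCUUCGGGGAACCAACUAUCGCGCCGAACUUCGGUCGAAUUUUCAUAGAACCGGAGUCACUAGGAA-3'

Reading the template 3'→5' as shown, RNA polymerase pairs each base (A→U, T→A, G↔C) to build mRNA 5'→3' directly.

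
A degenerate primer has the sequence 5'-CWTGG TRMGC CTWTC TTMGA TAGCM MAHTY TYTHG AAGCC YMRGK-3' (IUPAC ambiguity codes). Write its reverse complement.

5'-MCYKRGGCTTCDARARADTKKGCTATCKAAGAWAGGCKYACCAWG-3'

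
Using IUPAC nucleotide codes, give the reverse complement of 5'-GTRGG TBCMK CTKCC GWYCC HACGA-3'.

5'-TCGTDGGRWCGGMAGMKGVACCYAC-3'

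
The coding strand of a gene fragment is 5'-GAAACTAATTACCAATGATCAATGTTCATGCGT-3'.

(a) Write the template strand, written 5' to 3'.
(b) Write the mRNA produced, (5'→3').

(a) The template strand is the reverse complement of the coding strand: complement CTTTGATTAATGGTTACTAGTTACAAGTACGCA, then reverse.
(b) mRNA matches the coding strand with T→U.

(a) 5'-ACGCATGAACATTGATCATTGGTAATTAGTTTC-3'
(b) 5'-GAAACUAAUUACCAAUGAUCAAUGUUCAUGCGU-3'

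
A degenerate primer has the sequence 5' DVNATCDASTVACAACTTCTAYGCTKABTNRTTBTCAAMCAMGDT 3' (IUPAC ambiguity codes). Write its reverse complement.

5'-AHCKTGKTTGAVAAYNAVTMAGCRTAGAAGTTGTBASTHGATNBH-3'

Standard pairs A↔T, G↔C; ambiguity codes pair R↔Y, M↔K, S↔S, B↔V, D↔H, N↔N. Complement (HBNTAGHTSABTGTTGAAGATRCGAMTVANYAAVAGTTKGTKCHA), then reverse for 5'→3'.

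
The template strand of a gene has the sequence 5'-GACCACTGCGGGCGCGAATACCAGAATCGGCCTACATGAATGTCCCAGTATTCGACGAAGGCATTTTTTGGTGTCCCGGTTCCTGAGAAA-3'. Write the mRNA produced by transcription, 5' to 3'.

5′-UUUCUCAGGAACCGGGACACCAAAAAAUGCCUUCGUCGAAUACUGGGACAUUCAUGUAGGCCGAUUCUGGUAUUCGCGCCCGCAGUGGUC-3′

RNA polymerase reads the template 3'→5' and synthesizes mRNA 5'→3' by base-pairing (A→U, T→A, G↔C). The complement of the template is CTGGTGACGCCCGCGCTTATGGTCTTAGCCGGATGTACTTACAGGGTCATAAGCTGCTTCCGTAAAAAACCACAGGGCCAAGGACTCTTT; antiparallel, so 5'→3' the coding strand is TTTCTCAGGAACCGGGACACCAAAAAATGCCTTCGTCGAATACTGGGACATTCATGTAGGCCGATTCTGGTATTCGCGCCCGCAGTGGTC. Replace T with U for the mRNA.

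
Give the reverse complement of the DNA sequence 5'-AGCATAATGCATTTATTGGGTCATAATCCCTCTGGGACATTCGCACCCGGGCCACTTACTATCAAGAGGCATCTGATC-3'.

5'-GATCAGATGCCTCTTGATAGTAAGTGGCCCGGGTGCGAATGTCCCAGAGGGATTATGACCCAATAAATGCATTATGCT-3'

Reading the sequence 3'→5' and pairing each base (A↔T, G↔C) gives the reverse complement directly.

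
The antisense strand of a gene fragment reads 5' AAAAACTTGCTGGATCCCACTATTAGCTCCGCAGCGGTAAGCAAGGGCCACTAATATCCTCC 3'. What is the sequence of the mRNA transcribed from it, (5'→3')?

The mRNA has the sequence of the coding strand (reverse complement of the template) with T→U. Reverse complement of AAAAACTTGCTGGATCCCACTATTAGCTCCGCAGCGGTAAGCAAGGGCCACTAATATCCTCC is GGAGGATATTAGTGGCCCTTGCTTACCGCTGCGGAGCTAATAGTGGGATCCAGCAAGTTTTT; then T→U.

5'-GGAGGAUAUUAGUGGCCCUUGCUUACCGCUGCGGAGCUAAUAGUGGGAUCCAGCAAGUUUUU-3'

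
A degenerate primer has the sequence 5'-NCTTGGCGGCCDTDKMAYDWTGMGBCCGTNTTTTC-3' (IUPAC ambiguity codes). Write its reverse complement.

Standard pairs A↔T, G↔C; ambiguity codes pair Y↔R, M↔K, W↔W, B↔V, D↔H, N↔N. Complement (NGAACCGCCGGHAHMKTRHWACKCVGGCANAAAAG), then reverse for 5'→3'.

5'-GAAAANACGGVCKCAWHRTKMHAHGGCCGCCAAGN-3'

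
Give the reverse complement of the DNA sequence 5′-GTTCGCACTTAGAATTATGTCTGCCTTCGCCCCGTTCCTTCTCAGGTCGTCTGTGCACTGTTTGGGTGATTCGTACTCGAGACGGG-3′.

Reading the sequence 3'→5' and pairing each base (A↔T, G↔C) gives the reverse complement directly.

5'-CCCGTCTCGAGTACGAATCACCCAAACAGTGCACAGACGACCTGAGAAGGAACGGGGCGAAGGCAGACATAATTCTAAGTGCGAAC-3'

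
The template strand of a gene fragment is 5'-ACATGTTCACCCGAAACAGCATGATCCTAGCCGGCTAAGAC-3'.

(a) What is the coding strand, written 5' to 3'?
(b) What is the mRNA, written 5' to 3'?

(a) 5'-GTCTTAGCCGGCTAGGATCATGCTGTTTCGGGTGAACATGT-3'
(b) 5'-GUCUUAGCCGGCUAGGAUCAUGCUGUUUCGGGUGAACAUGU-3'

(a) The coding strand is the reverse complement of the template: complement TGTACAAGTGGGCTTTGTCGTACTAGGATCGGCCGATTCTG, then reverse.
(b) mRNA has the coding-strand sequence with T→U.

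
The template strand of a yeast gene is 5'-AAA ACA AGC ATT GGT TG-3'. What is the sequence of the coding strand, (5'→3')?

The coding strand is complementary and antiparallel to the template: take the complement (A↔T, G↔C) and reverse.

5'-CAACCAATGCTTGTTTT-3'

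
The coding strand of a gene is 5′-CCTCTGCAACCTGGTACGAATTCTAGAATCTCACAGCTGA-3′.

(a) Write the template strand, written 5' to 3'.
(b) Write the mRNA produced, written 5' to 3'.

(a) The template strand is the reverse complement of the coding strand: complement GGAGACGTTGGACCATGCTTAAGATCTTAGAGTGTCGACT, then reverse.
(b) mRNA matches the coding strand with T→U.

(a) 5'-TCAGCTGTGAGATTCTAGAATTCGTACCAGGTTGCAGAGG-3'
(b) 5'-CCUCUGCAACCUGGUACGAAUUCUAGAAUCUCACAGCUGA-3'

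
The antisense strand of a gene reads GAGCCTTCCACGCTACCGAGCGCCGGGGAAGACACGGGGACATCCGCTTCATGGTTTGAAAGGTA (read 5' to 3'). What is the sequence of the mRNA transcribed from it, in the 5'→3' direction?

5'-UACCUUUCAAACCAUGAAGCGGAUGUCCCCGUGUCUUCCCCGGCGCUCGGUAGCGUGGAAGGCUC-3'

RNA polymerase reads the template 3'→5' and synthesizes mRNA 5'→3' by base-pairing (A→U, T→A, G↔C). The complement of the template is CTCGGAAGGTGCGATGGCTCGCGGCCCCTTCTGTGCCCCTGTAGGCGAAGTACCAAACTTTCCAT; antiparallel, so 5'→3' the coding strand is TACCTTTCAAACCATGAAGCGGATGTCCCCGTGTCTTCCCCGGCGCTCGGTAGCGTGGAAGGCTC. Replace T with U for the mRNA.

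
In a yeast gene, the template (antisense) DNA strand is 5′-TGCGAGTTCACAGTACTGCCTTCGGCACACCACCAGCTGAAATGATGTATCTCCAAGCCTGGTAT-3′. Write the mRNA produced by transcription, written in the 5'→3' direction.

RNA polymerase reads the template 3'→5' and synthesizes mRNA 5'→3' by base-pairing (A→U, T→A, G↔C). The complement of the template is ACGCTCAAGTGTCATGACGGAAGCCGTGTGGTGGTCGACTTTACTACATAGAGGTTCGGACCATA; antiparallel, so 5'→3' the coding strand is ATACCAGGCTTGGAGATACATCATTTCAGCTGGTGGTGTGCCGAAGGCAGTACTGTGAACTCGCA. Replace T with U for the mRNA.

5'-AUACCAGGCUUGGAGAUACAUCAUUUCAGCUGGUGGUGUGCCGAAGGCAGUACUGUGAACUCGCA-3'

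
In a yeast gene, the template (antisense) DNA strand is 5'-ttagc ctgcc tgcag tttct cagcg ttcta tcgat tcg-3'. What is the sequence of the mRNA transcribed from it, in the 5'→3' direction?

5'-CGAAUCGAUAGAACGCUGAGAAACUGCAGGCAGGCUAA-3'

RNA polymerase reads the template 3'→5' and synthesizes mRNA 5'→3' by base-pairing (A→U, T→A, G↔C). The complement of the template is AATCGGACGGACGTCAAAGAGTCGCAAGATAGCTAAGC; antiparallel, so 5'→3' the coding strand is CGAATCGATAGAACGCTGAGAAACTGCAGGCAGGCTAA. Replace T with U for the mRNA.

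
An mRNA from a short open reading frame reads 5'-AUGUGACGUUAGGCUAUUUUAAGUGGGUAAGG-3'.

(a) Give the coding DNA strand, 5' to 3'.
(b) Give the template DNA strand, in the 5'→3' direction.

(a) 5′-ATGTGACGTTAGGCTATTTTAAGTGGGTAAGG-3′
(b) 5'-CCTTACCCACTTAAAATAGCCTAACGTCACAT-3'

(a) The coding strand matches the mRNA with U→T.
(b) The template strand is the reverse complement of the coding strand.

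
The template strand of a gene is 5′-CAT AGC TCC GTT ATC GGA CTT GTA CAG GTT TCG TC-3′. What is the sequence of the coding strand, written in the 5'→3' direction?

5'-GACGAAACCTGTACAAGTCCGATAACGGAGCTATG-3'

The coding strand is complementary and antiparallel to the template: take the complement (A↔T, G↔C) and reverse.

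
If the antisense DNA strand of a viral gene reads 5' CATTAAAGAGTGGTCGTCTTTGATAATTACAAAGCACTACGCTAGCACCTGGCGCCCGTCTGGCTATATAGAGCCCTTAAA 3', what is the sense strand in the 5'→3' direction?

The coding strand is complementary and antiparallel to the template: take the complement (A↔T, G↔C) and reverse.

5'-TTTAAGGGCTCTATATAGCCAGACGGGCGCCAGGTGCTAGCGTAGTGCTTTGTAATTATCAAAGACGACCACTCTTTAATG-3'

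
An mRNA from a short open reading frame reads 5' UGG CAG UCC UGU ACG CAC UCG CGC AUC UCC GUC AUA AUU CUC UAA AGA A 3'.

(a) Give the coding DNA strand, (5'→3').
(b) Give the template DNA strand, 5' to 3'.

(a) 5'-TGGCAGTCCTGTACGCACTCGCGCATCTCCGTCATAATTCTCTAAAGAA-3'
(b) 5'-TTCTTTAGAGAATTATGACGGAGATGCGCGAGTGCGTACAGGACTGCCA-3'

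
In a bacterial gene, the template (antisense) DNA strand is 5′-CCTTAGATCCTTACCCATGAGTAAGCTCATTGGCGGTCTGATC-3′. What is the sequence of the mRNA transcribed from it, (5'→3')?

5'-GAUCAGACCGCCAAUGAGCUUACUCAUGGGUAAGGAUCUAAGG-3'

RNA polymerase reads the template 3'→5' and synthesizes mRNA 5'→3' by base-pairing (A→U, T→A, G↔C). The complement of the template is GGAATCTAGGAATGGGTACTCATTCGAGTAACCGCCAGACTAG; antiparallel, so 5'→3' the coding strand is GATCAGACCGCCAATGAGCTTACTCATGGGTAAGGATCTAAGG. Replace T with U for the mRNA.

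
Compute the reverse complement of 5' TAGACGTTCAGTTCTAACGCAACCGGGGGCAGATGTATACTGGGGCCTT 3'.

Reading the sequence 3'→5' and pairing each base (A↔T, G↔C) gives the reverse complement directly.

5′-AAGGCCCCAGTATACATCTGCCCCCGGTTGCGTTAGAACTGAACGTCTA-3′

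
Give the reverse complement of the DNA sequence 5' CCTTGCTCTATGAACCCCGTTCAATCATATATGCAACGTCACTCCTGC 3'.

Reading the sequence 3'→5' and pairing each base (A↔T, G↔C) gives the reverse complement directly.

5'-GCAGGAGTGACGTTGCATATATGATTGAACGGGGTTCATAGAGCAAGG-3'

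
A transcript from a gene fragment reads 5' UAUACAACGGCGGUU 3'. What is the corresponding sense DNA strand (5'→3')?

The coding DNA strand has the same 5'→3' sequence as the mRNA with U replaced by T.

5′-TATACAACGGCGGTT-3′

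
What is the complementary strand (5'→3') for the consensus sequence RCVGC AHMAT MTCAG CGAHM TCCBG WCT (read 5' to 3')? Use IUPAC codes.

Standard pairs A↔T, G↔C; ambiguity codes pair R↔Y, M↔K, W↔W, B↔V, H↔D. Complement (YGBCGTDKTAKAGTCGCTDKAGGVCWGA), then reverse for 5'→3'.

5'-AGWCVGGAKDTCGCTGAKATKDTGCBGY-3'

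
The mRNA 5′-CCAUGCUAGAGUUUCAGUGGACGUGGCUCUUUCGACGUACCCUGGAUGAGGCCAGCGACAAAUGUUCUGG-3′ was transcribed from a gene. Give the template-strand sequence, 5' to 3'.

5'-CCAGAACATTTGTCGCTGGCCTCATCCAGGGTACGTCGAAAGAGCCACGTCCACTGAAACTCTAGCATGG-3'

Replace U with T to get the coding DNA strand: CCATGCTAGAGTTTCAGTGGACGTGGCTCTTTCGACGTACCCTGGATGAGGCCAGCGACAAATGTTCTGG. The template strand is its reverse complement (complement GGTACGATCTCAAAGTCACCTGCACCGAGAAAGCTGCATGGGACCTACTCCGGTCGCTGTTTACAAGACC, then reverse).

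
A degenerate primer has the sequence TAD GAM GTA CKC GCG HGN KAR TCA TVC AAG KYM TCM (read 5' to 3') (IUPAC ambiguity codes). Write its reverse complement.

Standard pairs A↔T, G↔C; ambiguity codes pair R↔Y, M↔K, D↔H, V↔B, N↔N. Complement (ATHCTKCATGMGCGCDCNMTYAGTABGTTCMRKAGK), then reverse for 5'→3'.

5′-KGAKRMCTTGBATGAYTMNCDCGCGMGTACKTCHTA-3′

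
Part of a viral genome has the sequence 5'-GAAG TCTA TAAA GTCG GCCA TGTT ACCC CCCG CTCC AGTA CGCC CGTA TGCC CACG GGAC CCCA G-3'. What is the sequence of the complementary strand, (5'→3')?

5'-CTGGGGTCCCGTGGGCATACGGGCGTACTGGAGCGGGGGGTAACATGGCCGACTTTATAGACTTC-3'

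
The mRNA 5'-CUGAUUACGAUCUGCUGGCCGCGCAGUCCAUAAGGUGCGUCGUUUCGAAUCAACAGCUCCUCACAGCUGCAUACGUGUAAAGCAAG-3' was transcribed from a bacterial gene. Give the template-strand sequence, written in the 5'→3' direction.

5'-CTTGCTTTACACGTATGCAGCTGTGAGGAGCTGTTGATTCGAAACGACGCACCTTATGGACTGCGCGGCCAGCAGATCGTAATCAG-3'

Replace U with T to get the coding DNA strand: CTGATTACGATCTGCTGGCCGCGCAGTCCATAAGGTGCGTCGTTTCGAATCAACAGCTCCTCACAGCTGCATACGTGTAAAGCAAG. The template strand is its reverse complement (complement GACTAATGCTAGACGACCGGCGCGTCAGGTATTCCACGCAGCAAAGCTTAGTTGTCGAGGAGTGTCGACGTATGCACATTTCGTTC, then reverse).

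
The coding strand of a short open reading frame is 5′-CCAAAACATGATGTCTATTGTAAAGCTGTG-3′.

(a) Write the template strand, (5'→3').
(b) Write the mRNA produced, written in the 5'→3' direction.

(a) 5'-CACAGCTTTACAATAGACATCATGTTTTGG-3'
(b) 5'-CCAAAACAUGAUGUCUAUUGUAAAGCUGUG-3'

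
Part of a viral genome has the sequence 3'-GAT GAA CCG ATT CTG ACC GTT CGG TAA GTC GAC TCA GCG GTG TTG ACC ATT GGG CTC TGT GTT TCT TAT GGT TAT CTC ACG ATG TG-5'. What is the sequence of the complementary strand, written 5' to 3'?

The strand is given 3'→5', so its complement runs 5'→3' in the same left-to-right order: pair each base A↔T, G↔C.

5'-CTACTTGGCTAAGACTGGCAAGCCATTCAGCTGAGTCGCCACAACTGGTAACCCGAGACACAAAGAATACCAATAGAGTGCTACAC-3'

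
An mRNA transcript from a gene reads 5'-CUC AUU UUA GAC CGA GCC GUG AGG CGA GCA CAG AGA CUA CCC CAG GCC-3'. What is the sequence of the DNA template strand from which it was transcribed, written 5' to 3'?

Replace U with T to get the coding DNA strand: CTCATTTTAGACCGAGCCGTGAGGCGAGCACAGAGACTACCCCAGGCC. The template strand is its reverse complement (complement GAGTAAAATCTGGCTCGGCACTCCGCTCGTGTCTCTGATGGGGTCCGG, then reverse).

5'-GGCCTGGGGTAGTCTCTGTGCTCGCCTCACGGCTCGGTCTAAAATGAG-3'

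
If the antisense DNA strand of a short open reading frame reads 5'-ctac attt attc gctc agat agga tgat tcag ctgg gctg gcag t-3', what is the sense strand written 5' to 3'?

5'-ACTGCCAGCCCAGCTGAATCATCCTATCTGAGCGAATAAATGTAG-3'

The coding strand is complementary and antiparallel to the template: take the complement (A↔T, G↔C) and reverse.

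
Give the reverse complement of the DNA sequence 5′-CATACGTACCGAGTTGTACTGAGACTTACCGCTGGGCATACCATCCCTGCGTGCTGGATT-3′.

Reading the sequence 3'→5' and pairing each base (A↔T, G↔C) gives the reverse complement directly.

5'-AATCCAGCACGCAGGGATGGTATGCCCAGCGGTAAGTCTCAGTACAACTCGGTACGTATG-3'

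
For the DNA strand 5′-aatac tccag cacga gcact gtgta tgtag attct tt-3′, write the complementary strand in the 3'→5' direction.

Base-pairing A↔T, G↔C gives the complement. The complementary strand is antiparallel, so paired with a 5'→3' strand it runs 3'→5'.

3'-TTATGAGGTCGTGCTCGTGACACATACATCTAAGAAA-5'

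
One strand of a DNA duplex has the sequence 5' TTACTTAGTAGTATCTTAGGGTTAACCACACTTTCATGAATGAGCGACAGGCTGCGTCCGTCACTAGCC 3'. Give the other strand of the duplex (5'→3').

The complement of TTACTTAGTAGTATCTTAGGGTTAACCACACTTTCATGAATGAGCGACAGGCTGCGTCCGTCACTAGCC is AATGAATCATCATAGAATCCCAATTGGTGTGAAAGTACTTACTCGCTGTCCGACGCAGGCAGTGATCGG (A↔T, G↔C). DNA strands are antiparallel, so the complementary strand runs 3'→5'; reversing gives the 5'→3' form.

5′-GGCTAGTGACGGACGCAGCCTGTCGCTCATTCATGAAAGTGTGGTTAACCCTAAGATACTACTAAGTAA-3′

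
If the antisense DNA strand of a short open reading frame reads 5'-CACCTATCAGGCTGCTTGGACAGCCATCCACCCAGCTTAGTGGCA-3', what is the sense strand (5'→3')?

5'-TGCCACTAAGCTGGGTGGATGGCTGTCCAAGCAGCCTGATAGGTG-3'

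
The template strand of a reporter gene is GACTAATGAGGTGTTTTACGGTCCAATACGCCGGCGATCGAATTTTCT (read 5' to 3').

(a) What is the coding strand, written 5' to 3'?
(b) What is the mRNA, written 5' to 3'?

(a) 5'-AGAAAATTCGATCGCCGGCGTATTGGACCGTAAAACACCTCATTAGTC-3'
(b) 5'-AGAAAAUUCGAUCGCCGGCGUAUUGGACCGUAAAACACCUCAUUAGUC-3'

(a) The coding strand is the reverse complement of the template: complement CTGATTACTCCACAAAATGCCAGGTTATGCGGCCGCTAGCTTAAAAGA, then reverse.
(b) mRNA has the coding-strand sequence with T→U.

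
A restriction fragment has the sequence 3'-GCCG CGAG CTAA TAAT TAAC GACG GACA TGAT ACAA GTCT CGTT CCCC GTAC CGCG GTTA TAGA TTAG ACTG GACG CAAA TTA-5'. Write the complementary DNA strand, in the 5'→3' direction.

The strand is given 3'→5', so its complement runs 5'→3' in the same left-to-right order: pair each base A↔T, G↔C.

5′-CGGCGCTCGATTATTAATTGCTGCCTGTACTATGTTCAGAGCAAGGGGCATGGCGCCAATATCTAATCTGACCTGCGTTTAAT-3′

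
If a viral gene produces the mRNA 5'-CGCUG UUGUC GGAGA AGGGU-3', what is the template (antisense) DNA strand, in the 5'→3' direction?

5′-ACCCTTCTCCGACAACAGCG-3′

Replace U with T to get the coding DNA strand: CGCTGTTGTCGGAGAAGGGT. The template strand is its reverse complement (complement GCGACAACAGCCTCTTCCCA, then reverse).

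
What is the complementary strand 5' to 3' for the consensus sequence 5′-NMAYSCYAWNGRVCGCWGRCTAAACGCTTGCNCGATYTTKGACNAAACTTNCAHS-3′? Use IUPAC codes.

Standard pairs A↔T, G↔C; ambiguity codes pair R↔Y, M↔K, W↔W, S↔S, H↔D, V↔B, N↔N. Complement (NKTRSGRTWNCYBGCGWCYGATTTGCGAACGNGCTARAAMCTGNTTTGAANGTDS), then reverse for 5'→3'.

5'-SDTGNAAGTTTNGTCMAARATCGNGCAAGCGTTTAGYCWGCGBYCNWTRGSRTKN-3'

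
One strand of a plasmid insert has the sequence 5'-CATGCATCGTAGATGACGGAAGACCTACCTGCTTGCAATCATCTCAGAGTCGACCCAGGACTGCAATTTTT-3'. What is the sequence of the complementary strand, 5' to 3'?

5'-AAAAATTGCAGTCCTGGGTCGACTCTGAGATGATTGCAAGCAGGTAGGTCTTCCGTCATCTACGATGCATG-3'

The complement of CATGCATCGTAGATGACGGAAGACCTACCTGCTTGCAATCATCTCAGAGTCGACCCAGGACTGCAATTTTT is GTACGTAGCATCTACTGCCTTCTGGATGGACGAACGTTAGTAGAGTCTCAGCTGGGTCCTGACGTTAAAAA (A↔T, G↔C). DNA strands are antiparallel, so the complementary strand runs 3'→5'; reversing gives the 5'→3' form.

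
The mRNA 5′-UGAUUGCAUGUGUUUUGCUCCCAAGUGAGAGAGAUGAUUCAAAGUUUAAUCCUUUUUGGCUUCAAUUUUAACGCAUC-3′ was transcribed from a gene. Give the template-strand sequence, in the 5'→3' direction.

Replace U with T to get the coding DNA strand: TGATTGCATGTGTTTTGCTCCCAAGTGAGAGAGATGATTCAAAGTTTAATCCTTTTTGGCTTCAATTTTAACGCATC. The template strand is its reverse complement (complement ACTAACGTACACAAAACGAGGGTTCACTCTCTCTACTAAGTTTCAAATTAGGAAAAACCGAAGTTAAAATTGCGTAG, then reverse).

5'-GATGCGTTAAAATTGAAGCCAAAAAGGATTAAACTTTGAATCATCTCTCTCACTTGGGAGCAAAACACATGCAATCA-3'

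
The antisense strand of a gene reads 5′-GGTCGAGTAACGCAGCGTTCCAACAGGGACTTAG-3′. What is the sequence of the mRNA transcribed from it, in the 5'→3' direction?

5'-CUAAGUCCCUGUUGGAACGCUGCGUUACUCGACC-3'

RNA polymerase reads the template 3'→5' and synthesizes mRNA 5'→3' by base-pairing (A→U, T→A, G↔C). The complement of the template is CCAGCTCATTGCGTCGCAAGGTTGTCCCTGAATC; antiparallel, so 5'→3' the coding strand is CTAAGTCCCTGTTGGAACGCTGCGTTACTCGACC. Replace T with U for the mRNA.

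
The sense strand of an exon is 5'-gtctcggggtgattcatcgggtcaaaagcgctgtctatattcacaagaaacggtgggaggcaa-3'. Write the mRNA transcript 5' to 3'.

5'-GUCUCGGGGUGAUUCAUCGGGUCAAAAGCGCUGUCUAUAUUCACAAGAAACGGUGGGAGGCAA-3'

mRNA has the coding-strand sequence with U in place of T.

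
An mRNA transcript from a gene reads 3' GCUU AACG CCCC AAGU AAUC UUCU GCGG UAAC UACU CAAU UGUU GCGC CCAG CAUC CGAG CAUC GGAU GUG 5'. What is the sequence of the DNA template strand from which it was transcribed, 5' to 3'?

5'-CGAATTGCGGGGTTCATTAGAAGACGCCATTGATGAGTTAACAACGCGGGTCGTAGGCTCGTAGCCTACAC-3'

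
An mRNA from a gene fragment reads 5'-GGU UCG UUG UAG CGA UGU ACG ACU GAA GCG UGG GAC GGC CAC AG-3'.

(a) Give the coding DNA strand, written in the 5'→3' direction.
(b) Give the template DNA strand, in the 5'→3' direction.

(a) 5′-GGTTCGTTGTAGCGATGTACGACTGAAGCGTGGGACGGCCACAG-3′
(b) 5'-CTGTGGCCGTCCCACGCTTCAGTCGTACATCGCTACAACGAACC-3'

(a) The coding strand matches the mRNA with U→T.
(b) The template strand is the reverse complement of the coding strand.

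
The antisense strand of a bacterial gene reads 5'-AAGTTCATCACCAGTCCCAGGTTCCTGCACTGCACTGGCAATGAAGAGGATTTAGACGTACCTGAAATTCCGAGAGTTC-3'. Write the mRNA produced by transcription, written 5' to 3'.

5'-GAACUCUCGGAAUUUCAGGUACGUCUAAAUCCUCUUCAUUGCCAGUGCAGUGCAGGAACCUGGGACUGGUGAUGAACUU-3'

The mRNA has the sequence of the coding strand (reverse complement of the template) with T→U. Reverse complement of AAGTTCATCACCAGTCCCAGGTTCCTGCACTGCACTGGCAATGAAGAGGATTTAGACGTACCTGAAATTCCGAGAGTTC is GAACTCTCGGAATTTCAGGTACGTCTAAATCCTCTTCATTGCCAGTGCAGTGCAGGAACCTGGGACTGGTGATGAACTT; then T→U.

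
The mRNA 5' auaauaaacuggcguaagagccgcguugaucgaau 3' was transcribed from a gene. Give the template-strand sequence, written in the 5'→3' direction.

5'-ATTCGATCAACGCGGCTCTTACGCCAGTTTATTAT-3'

Replace U with T to get the coding DNA strand: ATAATAAACTGGCGTAAGAGCCGCGTTGATCGAAT. The template strand is its reverse complement (complement TATTATTTGACCGCATTCTCGGCGCAACTAGCTTA, then reverse).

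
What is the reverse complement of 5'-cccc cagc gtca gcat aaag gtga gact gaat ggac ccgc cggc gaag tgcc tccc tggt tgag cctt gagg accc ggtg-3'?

5'-CACCGGGTCCTCAAGGCTCAACCAGGGAGGCACTTCGCCGGCGGGTCCATTCAGTCTCACCTTTATGCTGACGCTGGGGG-3'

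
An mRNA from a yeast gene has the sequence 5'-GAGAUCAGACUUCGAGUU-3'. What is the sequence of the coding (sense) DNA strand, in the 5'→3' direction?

The coding DNA strand has the same 5'→3' sequence as the mRNA with U replaced by T.

5'-GAGATCAGACTTCGAGTT-3'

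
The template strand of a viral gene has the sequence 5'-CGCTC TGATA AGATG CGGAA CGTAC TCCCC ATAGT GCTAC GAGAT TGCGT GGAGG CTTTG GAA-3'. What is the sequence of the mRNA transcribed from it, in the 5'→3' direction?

5'-UUCCAAAGCCUCCACGCAAUCUCGUAGCACUAUGGGGAGUACGUUCCGCAUCUUAUCAGAGCG-3'

RNA polymerase reads the template 3'→5' and synthesizes mRNA 5'→3' by base-pairing (A→U, T→A, G↔C). The complement of the template is GCGAGACTATTCTACGCCTTGCATGAGGGGTATCACGATGCTCTAACGCACCTCCGAAACCTT; antiparallel, so 5'→3' the coding strand is TTCCAAAGCCTCCACGCAATCTCGTAGCACTATGGGGAGTACGTTCCGCATCTTATCAGAGCG. Replace T with U for the mRNA.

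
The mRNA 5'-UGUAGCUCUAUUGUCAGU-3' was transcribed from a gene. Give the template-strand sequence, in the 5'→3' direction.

Replace U with T to get the coding DNA strand: TGTAGCTCTATTGTCAGT. The template strand is its reverse complement (complement ACATCGAGATAACAGTCA, then reverse).

5'-ACTGACAATAGAGCTACA-3'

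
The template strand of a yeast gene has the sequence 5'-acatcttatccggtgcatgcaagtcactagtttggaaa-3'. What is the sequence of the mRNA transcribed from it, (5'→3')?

The mRNA has the sequence of the coding strand (reverse complement of the template) with T→U. Reverse complement of ACATCTTATCCGGTGCATGCAAGTCACTAGTTTGGAAA is TTTCCAAACTAGTGACTTGCATGCACCGGATAAGATGT; then T→U.

5'-UUUCCAAACUAGUGACUUGCAUGCACCGGAUAAGAUGU-3'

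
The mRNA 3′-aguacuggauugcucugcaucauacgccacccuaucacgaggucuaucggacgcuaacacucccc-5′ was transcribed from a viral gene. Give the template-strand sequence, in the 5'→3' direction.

5'-TCATGACCTAACGAGACGTAGTATGCGGTGGGATAGTGCTCCAGATAGCCTGCGATTGTGAGGGG-3'

Written 5'→3' the mRNA is CCCCUCACAAUCGCAGGCUAUCUGGAGCACUAUCCCACCGCAUACUACGUCUCGUUAGGUCAUGA, so the coding DNA strand is CCCCTCACAATCGCAGGCTATCTGGAGCACTATCCCACCGCATACTACGTCTCGTTAGGTCATGA. The template is its reverse complement.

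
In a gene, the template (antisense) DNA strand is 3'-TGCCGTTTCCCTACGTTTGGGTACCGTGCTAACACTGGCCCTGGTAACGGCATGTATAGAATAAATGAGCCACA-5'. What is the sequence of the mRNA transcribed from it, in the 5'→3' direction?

Reading the template 3'→5' as shown, RNA polymerase pairs each base (A→U, T→A, G↔C) to build mRNA 5'→3' directly.

5'-ACGGCAAAGGGAUGCAAACCCAUGGCACGAUUGUGACCGGGACCAUUGCCGUACAUAUCUUAUUUACUCGGUGU-3'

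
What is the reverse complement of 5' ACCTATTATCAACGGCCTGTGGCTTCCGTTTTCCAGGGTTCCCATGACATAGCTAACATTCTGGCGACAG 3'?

5′-CTGTCGCCAGAATGTTAGCTATGTCATGGGAACCCTGGAAAACGGAAGCCACAGGCCGTTGATAATAGGT-3′

Complement each base (A↔T, G↔C): TGGATAATAGTTGCCGGACACCGAAGGCAAAAGGTCCCAAGGGTACTGTATCGATTGTAAGACCGCTGTC. Then reverse.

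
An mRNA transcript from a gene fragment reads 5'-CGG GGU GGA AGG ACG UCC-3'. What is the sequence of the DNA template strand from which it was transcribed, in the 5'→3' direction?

Replace U with T to get the coding DNA strand: CGGGGTGGAAGGACGTCC. The template strand is its reverse complement (complement GCCCCACCTTCCTGCAGG, then reverse).

5'-GGACGTCCTTCCACCCCG-3'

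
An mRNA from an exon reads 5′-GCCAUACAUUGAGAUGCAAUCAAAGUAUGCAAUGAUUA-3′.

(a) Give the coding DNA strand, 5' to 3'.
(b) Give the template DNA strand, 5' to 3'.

(a) 5'-GCCATACATTGAGATGCAATCAAAGTATGCAATGATTA-3'
(b) 5'-TAATCATTGCATACTTTGATTGCATCTCAATGTATGGC-3'

(a) The coding strand matches the mRNA with U→T.
(b) The template strand is the reverse complement of the coding strand.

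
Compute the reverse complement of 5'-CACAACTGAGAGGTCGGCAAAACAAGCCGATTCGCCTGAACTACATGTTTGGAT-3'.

5'-ATCCAAACATGTAGTTCAGGCGAATCGGCTTGTTTTGCCGACCTCTCAGTTGTG-3'

Reading the sequence 3'→5' and pairing each base (A↔T, G↔C) gives the reverse complement directly.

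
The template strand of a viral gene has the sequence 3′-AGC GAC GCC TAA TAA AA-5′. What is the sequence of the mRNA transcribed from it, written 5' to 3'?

Reading the template 3'→5' as shown, RNA polymerase pairs each base (A→U, T→A, G↔C) to build mRNA 5'→3' directly.

5'-UCGCUGCGGAUUAUUUU-3'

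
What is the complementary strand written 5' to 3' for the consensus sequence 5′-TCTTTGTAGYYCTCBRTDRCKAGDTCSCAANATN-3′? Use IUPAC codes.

Standard pairs A↔T, G↔C; ambiguity codes pair R↔Y, K↔M, S↔S, B↔V, D↔H, N↔N. Complement (AGAAACATCRRGAGVYAHYGMTCHAGSGTTNTAN), then reverse for 5'→3'.

5'-NATNTTGSGAHCTMGYHAYVGAGRRCTACAAAGA-3'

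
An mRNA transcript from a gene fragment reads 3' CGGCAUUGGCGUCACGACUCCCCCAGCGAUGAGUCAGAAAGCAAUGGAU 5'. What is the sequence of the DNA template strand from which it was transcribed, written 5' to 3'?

5'-GCCGTAACCGCAGTGCTGAGGGGGTCGCTACTCAGTCTTTCGTTACCTA-3'

Written 5'→3' the mRNA is UAGGUAACGAAAGACUGAGUAGCGACCCCCUCAGCACUGCGGUUACGGC, so the coding DNA strand is TAGGTAACGAAAGACTGAGTAGCGACCCCCTCAGCACTGCGGTTACGGC. The template is its reverse complement.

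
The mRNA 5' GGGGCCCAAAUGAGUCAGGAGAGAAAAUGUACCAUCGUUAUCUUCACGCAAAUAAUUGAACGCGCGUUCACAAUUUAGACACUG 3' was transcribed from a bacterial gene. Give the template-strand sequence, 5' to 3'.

5'-CAGTGTCTAAATTGTGAACGCGCGTTCAATTATTTGCGTGAAGATAACGATGGTACATTTTCTCTCCTGACTCATTTGGGCCCC-3'

Replace U with T to get the coding DNA strand: GGGGCCCAAATGAGTCAGGAGAGAAAATGTACCATCGTTATCTTCACGCAAATAATTGAACGCGCGTTCACAATTTAGACACTG. The template strand is its reverse complement (complement CCCCGGGTTTACTCAGTCCTCTCTTTTACATGGTAGCAATAGAAGTGCGTTTATTAACTTGCGCGCAAGTGTTAAATCTGTGAC, then reverse).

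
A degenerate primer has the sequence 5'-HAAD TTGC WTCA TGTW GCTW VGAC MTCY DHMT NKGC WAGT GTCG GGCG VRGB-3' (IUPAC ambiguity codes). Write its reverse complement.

Standard pairs A↔T, G↔C; ambiguity codes pair R↔Y, M↔K, W↔W, B↔V, D↔H, N↔N. Complement (DTTHAACGWAGTACAWCGAWBCTGKAGRHDKANMCGWTCACAGCCCGCBYCV), then reverse for 5'→3'.

5'-VCYBCGCCCGACACTWGCMNAKDHRGAKGTCBWAGCWACATGAWGCAAHTTD-3'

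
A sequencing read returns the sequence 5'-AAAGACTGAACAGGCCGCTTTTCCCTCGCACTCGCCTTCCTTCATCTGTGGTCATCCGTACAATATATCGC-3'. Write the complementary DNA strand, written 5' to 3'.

5'-GCGATATATTGTACGGATGACCACAGATGAAGGAAGGCGAGTGCGAGGGAAAAGCGGCCTGTTCAGTCTTT-3'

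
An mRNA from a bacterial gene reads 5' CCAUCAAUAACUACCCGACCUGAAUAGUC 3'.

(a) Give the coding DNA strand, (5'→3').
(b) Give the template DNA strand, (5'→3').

(a) 5'-CCATCAATAACTACCCGACCTGAATAGTC-3'
(b) 5'-GACTATTCAGGTCGGGTAGTTATTGATGG-3'

(a) The coding strand matches the mRNA with U→T.
(b) The template strand is the reverse complement of the coding strand.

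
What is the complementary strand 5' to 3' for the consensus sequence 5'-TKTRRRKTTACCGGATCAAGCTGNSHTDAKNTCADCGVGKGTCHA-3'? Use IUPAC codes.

5'-TDGACMCBCGHTGANMTHADSNCAGCTTGATCCGGTAAMYYYAMA-3'

Standard pairs A↔T, G↔C; ambiguity codes pair R↔Y, K↔M, S↔S, D↔H, V↔B, N↔N. Complement (AMAYYYMAATGGCCTAGTTCGACNSDAHTMNAGTHGCBCMCAGDT), then reverse for 5'→3'.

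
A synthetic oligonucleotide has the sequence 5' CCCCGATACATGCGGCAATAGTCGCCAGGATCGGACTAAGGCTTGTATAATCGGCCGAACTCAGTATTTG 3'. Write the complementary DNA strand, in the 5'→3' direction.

5'-CAAATACTGAGTTCGGCCGATTATACAAGCCTTAGTCCGATCCTGGCGACTATTGCCGCATGTATCGGGG-3'

The complement of CCCCGATACATGCGGCAATAGTCGCCAGGATCGGACTAAGGCTTGTATAATCGGCCGAACTCAGTATTTG is GGGGCTATGTACGCCGTTATCAGCGGTCCTAGCCTGATTCCGAACATATTAGCCGGCTTGAGTCATAAAC (A↔T, G↔C). DNA strands are antiparallel, so the complementary strand runs 3'→5'; reversing gives the 5'→3' form.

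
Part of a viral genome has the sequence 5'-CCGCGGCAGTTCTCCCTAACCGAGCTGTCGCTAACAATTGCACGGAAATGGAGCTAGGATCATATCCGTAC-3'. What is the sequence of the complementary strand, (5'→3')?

5′-GTACGGATATGATCCTAGCTCCATTTCCGTGCAATTGTTAGCGACAGCTCGGTTAGGGAGAACTGCCGCGG-3′

The complement of CCGCGGCAGTTCTCCCTAACCGAGCTGTCGCTAACAATTGCACGGAAATGGAGCTAGGATCATATCCGTAC is GGCGCCGTCAAGAGGGATTGGCTCGACAGCGATTGTTAACGTGCCTTTACCTCGATCCTAGTATAGGCATG (A↔T, G↔C). DNA strands are antiparallel, so the complementary strand runs 3'→5'; reversing gives the 5'→3' form.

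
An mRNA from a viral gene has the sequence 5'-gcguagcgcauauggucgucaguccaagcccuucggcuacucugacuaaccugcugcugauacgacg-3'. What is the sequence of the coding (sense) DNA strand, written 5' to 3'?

5'-GCGTAGCGCATATGGTCGTCAGTCCAAGCCCTTCGGCTACTCTGACTAACCTGCTGCTGATACGACG-3'

The coding DNA strand has the same 5'→3' sequence as the mRNA with U replaced by T.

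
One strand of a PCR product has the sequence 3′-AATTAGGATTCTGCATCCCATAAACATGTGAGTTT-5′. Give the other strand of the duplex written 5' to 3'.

5'-TTAATCCTAAGACGTAGGGTATTTGTACACTCAAA-3'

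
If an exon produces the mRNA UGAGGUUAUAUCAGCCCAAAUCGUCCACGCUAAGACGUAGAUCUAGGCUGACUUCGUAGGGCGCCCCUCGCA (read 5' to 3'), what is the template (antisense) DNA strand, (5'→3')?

5'-TGCGAGGGGCGCCCTACGAAGTCAGCCTAGATCTACGTCTTAGCGTGGACGATTTGGGCTGATATAACCTCA-3'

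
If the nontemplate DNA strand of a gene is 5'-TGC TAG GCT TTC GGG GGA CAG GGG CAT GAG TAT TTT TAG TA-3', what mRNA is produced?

The mRNA is synthesized from the template strand, so it matches the coding strand with T replaced by U.

5'-UGCUAGGCUUUCGGGGGACAGGGGCAUGAGUAUUUUUAGUA-3'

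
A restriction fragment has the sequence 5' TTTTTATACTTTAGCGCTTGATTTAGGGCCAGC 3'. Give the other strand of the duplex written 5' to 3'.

5'-GCTGGCCCTAAATCAAGCGCTAAAGTATAAAAA-3'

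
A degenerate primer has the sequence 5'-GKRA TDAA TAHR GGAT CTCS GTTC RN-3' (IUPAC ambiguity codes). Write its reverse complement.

Standard pairs A↔T, G↔C; ambiguity codes pair R↔Y, K↔M, S↔S, D↔H, N↔N. Complement (CMYTAHTTATDYCCTAGAGSCAAGYN), then reverse for 5'→3'.

5'-NYGAACSGAGATCCYDTATTHATYMC-3'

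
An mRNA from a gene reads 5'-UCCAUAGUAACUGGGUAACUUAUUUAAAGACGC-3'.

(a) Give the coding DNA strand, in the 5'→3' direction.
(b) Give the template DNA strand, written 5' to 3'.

(a) 5'-TCCATAGTAACTGGGTAACTTATTTAAAGACGC-3'
(b) 5'-GCGTCTTTAAATAAGTTACCCAGTTACTATGGA-3'

(a) The coding strand matches the mRNA with U→T.
(b) The template strand is the reverse complement of the coding strand.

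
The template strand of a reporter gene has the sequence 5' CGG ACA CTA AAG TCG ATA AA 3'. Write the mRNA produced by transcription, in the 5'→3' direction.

RNA polymerase reads the template 3'→5' and synthesizes mRNA 5'→3' by base-pairing (A→U, T→A, G↔C). The complement of the template is GCCTGTGATTTCAGCTATTT; antiparallel, so 5'→3' the coding strand is TTTATCGACTTTAGTGTCCG. Replace T with U for the mRNA.

5'-UUUAUCGACUUUAGUGUCCG-3'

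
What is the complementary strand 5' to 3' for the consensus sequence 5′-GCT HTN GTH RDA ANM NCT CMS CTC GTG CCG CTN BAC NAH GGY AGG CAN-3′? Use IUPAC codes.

Standard pairs A↔T, G↔C; ambiguity codes pair R↔Y, M↔K, S↔S, B↔V, D↔H, N↔N. Complement (CGADANCADYHTTNKNGAGKSGAGCACGGCGANVTGNTDCCRTCCGTN), then reverse for 5'→3'.

5′-NTGCCTRCCDTNGTVNAGCGGCACGAGSKGAGNKNTTHYDACNADAGC-3′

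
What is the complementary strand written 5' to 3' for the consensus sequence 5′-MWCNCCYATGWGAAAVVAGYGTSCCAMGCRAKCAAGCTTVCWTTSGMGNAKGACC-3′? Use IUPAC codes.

Standard pairs A↔T, G↔C; ambiguity codes pair R↔Y, M↔K, W↔W, S↔S, V↔B, N↔N. Complement (KWGNGGRTACWCTTTBBTCRCASGGTKCGYTMGTTCGAABGWAASCKCNTMCTGG), then reverse for 5'→3'.

5'-GGTCMTNCKCSAAWGBAAGCTTGMTYGCKTGGSACRCTBBTTTCWCATRGGNGWK-3'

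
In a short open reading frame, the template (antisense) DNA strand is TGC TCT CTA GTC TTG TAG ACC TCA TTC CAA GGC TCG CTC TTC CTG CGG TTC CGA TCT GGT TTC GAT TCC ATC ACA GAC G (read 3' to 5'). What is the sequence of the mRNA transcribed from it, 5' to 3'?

5′-ACGAGAGAUCAGAACAUCUGGAGUAAGGUUCCGAGCGAGAAGGACGCCAAGGCUAGACCAAAGCUAAGGUAGUGUCUGC-3′

Reading the template 3'→5' as shown, RNA polymerase pairs each base (A→U, T→A, G↔C) to build mRNA 5'→3' directly.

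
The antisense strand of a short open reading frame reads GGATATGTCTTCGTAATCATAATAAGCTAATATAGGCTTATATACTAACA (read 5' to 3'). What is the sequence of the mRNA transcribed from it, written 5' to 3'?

5'-UGUUAGUAUAUAAGCCUAUAUUAGCUUAUUAUGAUUACGAAGACAUAUCC-3'

RNA polymerase reads the template 3'→5' and synthesizes mRNA 5'→3' by base-pairing (A→U, T→A, G↔C). The complement of the template is CCTATACAGAAGCATTAGTATTATTCGATTATATCCGAATATATGATTGT; antiparallel, so 5'→3' the coding strand is TGTTAGTATATAAGCCTATATTAGCTTATTATGATTACGAAGACATATCC. Replace T with U for the mRNA.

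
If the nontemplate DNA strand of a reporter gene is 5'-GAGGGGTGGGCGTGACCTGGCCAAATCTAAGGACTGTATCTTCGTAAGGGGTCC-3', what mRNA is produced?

The mRNA is synthesized from the template strand, so it matches the coding strand with T replaced by U.

5'-GAGGGGUGGGCGUGACCUGGCCAAAUCUAAGGACUGUAUCUUCGUAAGGGGUCC-3'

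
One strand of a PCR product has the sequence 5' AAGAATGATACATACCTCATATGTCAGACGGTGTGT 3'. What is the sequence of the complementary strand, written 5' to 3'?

5'-ACACACCGTCTGACATATGAGGTATGTATCATTCTT-3'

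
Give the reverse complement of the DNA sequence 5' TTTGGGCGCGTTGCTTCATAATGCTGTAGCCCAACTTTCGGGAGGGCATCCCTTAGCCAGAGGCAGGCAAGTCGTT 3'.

5'-AACGACTTGCCTGCCTCTGGCTAAGGGATGCCCTCCCGAAAGTTGGGCTACAGCATTATGAAGCAACGCGCCCAAA-3'

Complement each base (A↔T, G↔C): AAACCCGCGCAACGAAGTATTACGACATCGGGTTGAAAGCCCTCCCGTAGGGAATCGGTCTCCGTCCGTTCAGCAA. Then reverse.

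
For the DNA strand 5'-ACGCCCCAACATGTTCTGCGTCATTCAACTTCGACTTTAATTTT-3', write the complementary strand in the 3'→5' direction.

3'-TGCGGGGTTGTACAAGACGCAGTAAGTTGAAGCTGAAATTAAAA-5'

Base-pairing A↔T, G↔C gives the complement. The complementary strand is antiparallel, so paired with a 5'→3' strand it runs 3'→5'.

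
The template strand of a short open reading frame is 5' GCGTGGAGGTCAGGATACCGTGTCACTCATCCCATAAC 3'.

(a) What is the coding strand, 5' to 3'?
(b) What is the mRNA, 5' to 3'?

(a) The coding strand is the reverse complement of the template: complement CGCACCTCCAGTCCTATGGCACAGTGAGTAGGGTATTG, then reverse.
(b) mRNA has the coding-strand sequence with T→U.

(a) 5'-GTTATGGGATGAGTGACACGGTATCCTGACCTCCACGC-3'
(b) 5'-GUUAUGGGAUGAGUGACACGGUAUCCUGACCUCCACGC-3'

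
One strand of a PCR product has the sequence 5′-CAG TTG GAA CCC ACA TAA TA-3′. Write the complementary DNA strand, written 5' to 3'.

5'-TATTATGTGGGTTCCAACTG-3'

The complement of CAGTTGGAACCCACATAATA is GTCAACCTTGGGTGTATTAT (A↔T, G↔C). DNA strands are antiparallel, so the complementary strand runs 3'→5'; reversing gives the 5'→3' form.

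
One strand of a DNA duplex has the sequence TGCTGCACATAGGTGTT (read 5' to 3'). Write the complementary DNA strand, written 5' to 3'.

5'-AACACCTATGTGCAGCA-3'

The complement of TGCTGCACATAGGTGTT is ACGACGTGTATCCACAA (A↔T, G↔C). DNA strands are antiparallel, so the complementary strand runs 3'→5'; reversing gives the 5'→3' form.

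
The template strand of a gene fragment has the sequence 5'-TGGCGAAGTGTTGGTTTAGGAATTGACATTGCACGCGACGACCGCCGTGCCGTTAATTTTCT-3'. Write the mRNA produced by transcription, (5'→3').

5'-AGAAAAUUAACGGCACGGCGGUCGUCGCGUGCAAUGUCAAUUCCUAAACCAACACUUCGCCA-3'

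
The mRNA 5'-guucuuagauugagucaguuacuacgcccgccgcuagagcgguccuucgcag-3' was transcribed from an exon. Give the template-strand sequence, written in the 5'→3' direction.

5'-CTGCGAAGGACCGCTCTAGCGGCGGGCGTAGTAACTGACTCAATCTAAGAAC-3'

Replace U with T to get the coding DNA strand: GTTCTTAGATTGAGTCAGTTACTACGCCCGCCGCTAGAGCGGTCCTTCGCAG. The template strand is its reverse complement (complement CAAGAATCTAACTCAGTCAATGATGCGGGCGGCGATCTCGCCAGGAAGCGTC, then reverse).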